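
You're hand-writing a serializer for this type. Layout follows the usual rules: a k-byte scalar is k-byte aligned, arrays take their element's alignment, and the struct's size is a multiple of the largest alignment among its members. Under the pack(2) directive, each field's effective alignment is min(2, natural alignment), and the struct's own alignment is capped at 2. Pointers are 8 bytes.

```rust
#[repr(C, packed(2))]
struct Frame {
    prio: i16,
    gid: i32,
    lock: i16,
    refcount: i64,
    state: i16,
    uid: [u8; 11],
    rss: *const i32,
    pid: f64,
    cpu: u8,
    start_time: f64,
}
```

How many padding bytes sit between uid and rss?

1

@0: prio [2B, align 2] → 2
@2: gid [4B, align 2] → 6
@6: lock [2B, align 2] → 8
@8: refcount [8B, align 2] → 16
@16: state [2B, align 2] → 18
@18: uid [11B, align 1] → 29
+1 pad (align 2)
@30: rss [8B, align 2] → 38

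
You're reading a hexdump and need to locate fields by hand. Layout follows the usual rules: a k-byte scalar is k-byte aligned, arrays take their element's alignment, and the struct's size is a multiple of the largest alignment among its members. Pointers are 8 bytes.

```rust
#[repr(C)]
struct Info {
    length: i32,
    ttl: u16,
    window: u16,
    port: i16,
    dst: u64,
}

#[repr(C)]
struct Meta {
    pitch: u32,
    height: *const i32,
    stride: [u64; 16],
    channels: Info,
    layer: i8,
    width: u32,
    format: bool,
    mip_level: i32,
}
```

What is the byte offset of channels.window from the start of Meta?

150

Info: 0..4  length  (4B, 4-aligned); 4..6  ttl  (2B, 2-aligned); 6..8  window  (2B, 2-aligned); 8..10  port  (2B, 2-aligned); 10..16  -- padding (6B); 16..24  dst  (8B, 8-aligned); sizeof = 24, alignof = 8
0..4  pitch  (4B, 4-aligned)
4..8  -- padding (4B)
8..16  height  (8B, 8-aligned)
16..144  stride  (128B, 8-aligned)
144..168  channels  (24B, 8-aligned)
within Info: window at 6
144 + 6 = 150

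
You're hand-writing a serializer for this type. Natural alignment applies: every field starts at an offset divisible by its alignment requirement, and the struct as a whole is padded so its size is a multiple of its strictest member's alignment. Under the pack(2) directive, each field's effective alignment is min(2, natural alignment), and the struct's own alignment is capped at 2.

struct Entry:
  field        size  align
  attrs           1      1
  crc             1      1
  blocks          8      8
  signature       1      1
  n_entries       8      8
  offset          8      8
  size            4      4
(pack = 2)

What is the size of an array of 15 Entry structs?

480

attrs at 0 (size 1, align 1) → ends 1
crc at 1 (size 1, align 1) → ends 2
blocks at 2 (size 8, align 2) → ends 10
signature at 10 (size 1, align 1) → ends 11
pad 1 to align 2 for n_entries
n_entries at 12 (size 8, align 2) → ends 20
offset at 20 (size 8, align 2) → ends 28
size at 28 (size 4, align 2) → ends 32
total 32 bytes, alignment 2
array of 15: 15 × 32 = 480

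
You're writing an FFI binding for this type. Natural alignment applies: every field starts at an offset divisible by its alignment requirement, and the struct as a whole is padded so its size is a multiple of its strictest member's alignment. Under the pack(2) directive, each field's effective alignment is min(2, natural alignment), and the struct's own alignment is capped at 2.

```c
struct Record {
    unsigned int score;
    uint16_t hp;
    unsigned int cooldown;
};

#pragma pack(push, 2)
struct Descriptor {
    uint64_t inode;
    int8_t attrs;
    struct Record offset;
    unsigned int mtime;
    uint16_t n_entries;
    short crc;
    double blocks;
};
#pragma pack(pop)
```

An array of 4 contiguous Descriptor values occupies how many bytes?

152

Record: @0: score [4B, align 4] → 4; @4: hp [2B, align 2] → 6; +2 pad (align 4); @8: cooldown [4B, align 4] → 12; size 12, align 4
@0: inode [8B, align 2] → 8
@8: attrs [1B, align 1] → 9
+1 pad (align 2)
@10: offset [12B, align 2] → 22
@22: mtime [4B, align 2] → 26
@26: n_entries [2B, align 2] → 28
@28: crc [2B, align 2] → 30
@30: blocks [8B, align 2] → 38
size 38, align 2
array of 4: 4 × 38 = 152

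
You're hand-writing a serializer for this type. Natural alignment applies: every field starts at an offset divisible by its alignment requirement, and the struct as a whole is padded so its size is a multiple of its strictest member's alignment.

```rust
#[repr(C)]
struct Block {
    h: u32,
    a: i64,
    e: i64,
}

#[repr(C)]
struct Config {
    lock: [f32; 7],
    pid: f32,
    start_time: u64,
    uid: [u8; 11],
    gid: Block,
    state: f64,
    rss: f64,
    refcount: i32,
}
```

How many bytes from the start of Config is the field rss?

Block: h at 0 (size 4, align 4) → ends 4; pad 4 to align 8 for a; a at 8 (size 8, align 8) → ends 16; e at 16 (size 8, align 8) → ends 24; total 24 bytes, alignment 8
lock at 0 (size 28, align 4) → ends 28
pid at 28 (size 4, align 4) → ends 32
start_time at 32 (size 8, align 8) → ends 40
uid at 40 (size 11, align 1) → ends 51
pad 5 to align 8 for gid
gid at 56 (size 24, align 8) → ends 80
state at 80 (size 8, align 8) → ends 88
rss at 88 (size 8, align 8) → ends 96

88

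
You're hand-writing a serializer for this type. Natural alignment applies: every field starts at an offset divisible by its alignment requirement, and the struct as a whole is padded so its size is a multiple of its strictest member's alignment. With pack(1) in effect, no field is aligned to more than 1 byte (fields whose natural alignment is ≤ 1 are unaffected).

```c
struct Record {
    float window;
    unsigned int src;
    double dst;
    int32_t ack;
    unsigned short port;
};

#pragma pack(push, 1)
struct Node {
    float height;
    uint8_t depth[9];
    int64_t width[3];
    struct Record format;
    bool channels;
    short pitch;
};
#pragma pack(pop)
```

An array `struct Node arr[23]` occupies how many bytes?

Record: 0..4  window  (4B, 4-aligned); 4..8  src  (4B, 4-aligned); 8..16  dst  (8B, 8-aligned); 16..20  ack  (4B, 4-aligned); 20..22  port  (2B, 2-aligned); 22..24  -- tail padding (2B); sizeof = 24, alignof = 8
0..4  height  (4B, 1-aligned)
4..13  depth  (9B, 1-aligned)
13..37  width  (24B, 1-aligned)
37..61  format  (24B, 1-aligned)
61..62  channels  (1B, 1-aligned)
62..64  pitch  (2B, 1-aligned)
sizeof = 64, alignof = 1
array of 23: 23 × 64 = 1472

1472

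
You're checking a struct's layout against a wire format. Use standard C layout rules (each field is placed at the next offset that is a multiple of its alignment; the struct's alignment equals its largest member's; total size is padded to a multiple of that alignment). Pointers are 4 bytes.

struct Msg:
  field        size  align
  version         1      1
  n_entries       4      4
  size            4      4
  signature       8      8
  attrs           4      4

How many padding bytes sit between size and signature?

version at 0 (size 1, align 1) → ends 1
pad 3 to align 4 for n_entries
n_entries at 4 (size 4, align 4) → ends 8
size at 8 (size 4, align 4) → ends 12
pad 4 to align 8 for signature
signature at 16 (size 8, align 8) → ends 24

4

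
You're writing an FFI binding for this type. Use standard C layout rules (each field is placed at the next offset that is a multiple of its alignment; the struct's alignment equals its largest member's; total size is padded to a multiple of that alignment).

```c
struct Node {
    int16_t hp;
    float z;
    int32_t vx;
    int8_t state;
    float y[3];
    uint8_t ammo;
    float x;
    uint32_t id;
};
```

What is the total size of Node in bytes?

40

hp at 0 (size 2, align 2) → ends 2
pad 2 to align 4 for z
z at 4 (size 4, align 4) → ends 8
vx at 8 (size 4, align 4) → ends 12
state at 12 (size 1, align 1) → ends 13
pad 3 to align 4 for y
y at 16 (size 12, align 4) → ends 28
ammo at 28 (size 1, align 1) → ends 29
pad 3 to align 4 for x
x at 32 (size 4, align 4) → ends 36
id at 36 (size 4, align 4) → ends 40
total 40 bytes, alignment 4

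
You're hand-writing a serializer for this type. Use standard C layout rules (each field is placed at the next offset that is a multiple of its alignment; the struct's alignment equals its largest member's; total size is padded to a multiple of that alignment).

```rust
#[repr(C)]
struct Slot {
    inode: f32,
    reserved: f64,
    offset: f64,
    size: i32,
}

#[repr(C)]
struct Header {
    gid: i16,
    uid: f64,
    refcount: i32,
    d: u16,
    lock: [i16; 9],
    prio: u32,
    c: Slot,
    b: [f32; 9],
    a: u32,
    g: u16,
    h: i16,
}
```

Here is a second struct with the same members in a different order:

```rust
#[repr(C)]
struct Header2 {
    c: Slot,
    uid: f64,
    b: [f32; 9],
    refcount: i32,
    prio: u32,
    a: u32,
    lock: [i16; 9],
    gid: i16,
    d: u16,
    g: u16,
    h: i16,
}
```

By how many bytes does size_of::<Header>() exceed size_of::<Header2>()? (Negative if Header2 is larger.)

Slot: @0: inode [4B, align 4] → 4; +4 pad (align 8); @8: reserved [8B, align 8] → 16; @16: offset [8B, align 8] → 24; @24: size [4B, align 4] → 28; +4 tail pad (align 8); size 32, align 8
@0: gid [2B, align 2] → 2
+6 pad (align 8)
@8: uid [8B, align 8] → 16
@16: refcount [4B, align 4] → 20
@20: d [2B, align 2] → 22
@22: lock [18B, align 2] → 40
@40: prio [4B, align 4] → 44
+4 pad (align 8)
@48: c [32B, align 8] → 80
@80: b [36B, align 4] → 116
@116: a [4B, align 4] → 120
@120: g [2B, align 2] → 122
@122: h [2B, align 2] → 124
+4 tail pad (align 8)
size 128, align 8
— Header2 —
@0: c [32B, align 8] → 32
@32: uid [8B, align 8] → 40
@40: b [36B, align 4] → 76
@76: refcount [4B, align 4] → 80
@80: prio [4B, align 4] → 84
@84: a [4B, align 4] → 88
@88: lock [18B, align 2] → 106
@106: gid [2B, align 2] → 108
@108: d [2B, align 2] → 110
@110: g [2B, align 2] → 112
@112: h [2B, align 2] → 114
+6 tail pad (align 8)
size 120, align 8
128 − 120 = 8

8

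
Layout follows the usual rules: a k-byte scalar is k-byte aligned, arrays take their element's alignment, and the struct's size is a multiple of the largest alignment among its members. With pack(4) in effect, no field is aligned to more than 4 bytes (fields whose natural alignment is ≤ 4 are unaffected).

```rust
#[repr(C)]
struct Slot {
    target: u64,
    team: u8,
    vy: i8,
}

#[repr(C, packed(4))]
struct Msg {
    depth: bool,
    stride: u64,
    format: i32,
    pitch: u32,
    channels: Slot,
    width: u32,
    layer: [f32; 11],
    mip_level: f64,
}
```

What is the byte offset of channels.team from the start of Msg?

28

Slot: 0..8  target  (8B, 8-aligned); 8..9  team  (1B, 1-aligned); 9..10  vy  (1B, 1-aligned); 10..16  -- tail padding (6B); sizeof = 16, alignof = 8
0..1  depth  (1B, 1-aligned)
1..4  -- padding (3B)
4..12  stride  (8B, 4-aligned)
12..16  format  (4B, 4-aligned)
16..20  pitch  (4B, 4-aligned)
20..36  channels  (16B, 4-aligned)
within Slot: team at 8
20 + 8 = 28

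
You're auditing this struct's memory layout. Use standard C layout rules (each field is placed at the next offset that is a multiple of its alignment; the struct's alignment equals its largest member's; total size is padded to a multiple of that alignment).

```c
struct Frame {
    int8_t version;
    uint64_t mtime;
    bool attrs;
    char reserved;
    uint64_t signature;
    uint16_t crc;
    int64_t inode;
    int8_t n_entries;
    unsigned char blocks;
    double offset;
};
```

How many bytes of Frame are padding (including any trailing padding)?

0..1  version  (1B, 1-aligned)
1..8  -- padding (7B)
8..16  mtime  (8B, 8-aligned)
16..17  attrs  (1B, 1-aligned)
17..18  reserved  (1B, 1-aligned)
18..24  -- padding (6B)
24..32  signature  (8B, 8-aligned)
32..34  crc  (2B, 2-aligned)
34..40  -- padding (6B)
40..48  inode  (8B, 8-aligned)
48..49  n_entries  (1B, 1-aligned)
49..50  blocks  (1B, 1-aligned)
50..56  -- padding (6B)
56..64  offset  (8B, 8-aligned)
sizeof = 64, alignof = 8
data bytes 39, size 64 → padding 25

25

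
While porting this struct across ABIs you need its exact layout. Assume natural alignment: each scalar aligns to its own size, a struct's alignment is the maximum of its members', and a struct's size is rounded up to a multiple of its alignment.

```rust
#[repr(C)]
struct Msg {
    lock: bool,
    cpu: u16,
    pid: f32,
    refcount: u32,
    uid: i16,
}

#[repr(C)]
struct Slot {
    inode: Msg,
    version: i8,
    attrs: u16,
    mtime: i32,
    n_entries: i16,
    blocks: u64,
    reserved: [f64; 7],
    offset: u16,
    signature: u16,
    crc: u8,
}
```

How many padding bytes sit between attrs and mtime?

0

Msg: 0..1  lock  (1B, 1-aligned); 1..2  -- padding (1B); 2..4  cpu  (2B, 2-aligned); 4..8  pid  (4B, 4-aligned); 8..12  refcount  (4B, 4-aligned); 12..14  uid  (2B, 2-aligned); 14..16  -- tail padding (2B); sizeof = 16, alignof = 4
0..16  inode  (16B, 4-aligned)
16..17  version  (1B, 1-aligned)
17..18  -- padding (1B)
18..20  attrs  (2B, 2-aligned)
20..24  mtime  (4B, 4-aligned)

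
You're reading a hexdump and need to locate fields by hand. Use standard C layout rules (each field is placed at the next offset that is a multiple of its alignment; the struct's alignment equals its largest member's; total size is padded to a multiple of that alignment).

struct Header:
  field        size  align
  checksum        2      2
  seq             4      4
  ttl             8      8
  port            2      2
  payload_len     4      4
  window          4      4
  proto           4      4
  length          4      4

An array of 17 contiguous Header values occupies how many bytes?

0..2  checksum  (2B, 2-aligned)
2..4  -- padding (2B)
4..8  seq  (4B, 4-aligned)
8..16  ttl  (8B, 8-aligned)
16..18  port  (2B, 2-aligned)
18..20  -- padding (2B)
20..24  payload_len  (4B, 4-aligned)
24..28  window  (4B, 4-aligned)
28..32  proto  (4B, 4-aligned)
32..36  length  (4B, 4-aligned)
36..40  -- tail padding (4B)
sizeof = 40, alignof = 8
array of 17: 17 × 40 = 680

680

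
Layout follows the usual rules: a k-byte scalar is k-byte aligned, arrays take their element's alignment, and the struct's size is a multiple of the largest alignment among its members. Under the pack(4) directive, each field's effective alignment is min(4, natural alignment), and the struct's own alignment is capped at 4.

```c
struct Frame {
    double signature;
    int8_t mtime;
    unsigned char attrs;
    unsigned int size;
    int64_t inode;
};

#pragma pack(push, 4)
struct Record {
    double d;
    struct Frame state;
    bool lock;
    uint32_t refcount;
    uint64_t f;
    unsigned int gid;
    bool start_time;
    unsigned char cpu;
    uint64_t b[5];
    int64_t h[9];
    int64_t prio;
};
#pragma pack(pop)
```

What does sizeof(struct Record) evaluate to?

176 bytes

Frame: signature at 0 (size 8, align 8) → ends 8; mtime at 8 (size 1, align 1) → ends 9; attrs at 9 (size 1, align 1) → ends 10; pad 2 to align 4 for size; size at 12 (size 4, align 4) → ends 16; inode at 16 (size 8, align 8) → ends 24; total 24 bytes, alignment 8
d at 0 (size 8, align 4) → ends 8
state at 8 (size 24, align 4) → ends 32
lock at 32 (size 1, align 1) → ends 33
pad 3 to align 4 for refcount
refcount at 36 (size 4, align 4) → ends 40
f at 40 (size 8, align 4) → ends 48
gid at 48 (size 4, align 4) → ends 52
start_time at 52 (size 1, align 1) → ends 53
cpu at 53 (size 1, align 1) → ends 54
pad 2 to align 4 for b
b at 56 (size 40, align 4) → ends 96
h at 96 (size 72, align 4) → ends 168
prio at 168 (size 8, align 4) → ends 176
total 176 bytes, alignment 4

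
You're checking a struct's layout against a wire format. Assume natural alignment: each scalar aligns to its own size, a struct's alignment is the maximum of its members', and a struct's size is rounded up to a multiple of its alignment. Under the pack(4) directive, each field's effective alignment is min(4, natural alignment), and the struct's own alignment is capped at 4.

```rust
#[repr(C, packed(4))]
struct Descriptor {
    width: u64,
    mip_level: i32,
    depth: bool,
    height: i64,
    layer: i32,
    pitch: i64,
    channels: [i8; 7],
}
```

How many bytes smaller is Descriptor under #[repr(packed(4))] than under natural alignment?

4

natural layout:
  width at 0 (size 8, align 8) → ends 8
  mip_level at 8 (size 4, align 4) → ends 12
  depth at 12 (size 1, align 1) → ends 13
  pad 3 to align 8 for height
  height at 16 (size 8, align 8) → ends 24
  layer at 24 (size 4, align 4) → ends 28
  pad 4 to align 8 for pitch
  pitch at 32 (size 8, align 8) → ends 40
  channels at 40 (size 7, align 1) → ends 47
  tail pad 1 to reach multiple of 8
  total 48 bytes, alignment 8
packed(4) layout:
  width at 0 (size 8, align 4) → ends 8
  mip_level at 8 (size 4, align 4) → ends 12
  depth at 12 (size 1, align 1) → ends 13
  pad 3 to align 4 for height
  height at 16 (size 8, align 4) → ends 24
  layer at 24 (size 4, align 4) → ends 28
  pitch at 28 (size 8, align 4) → ends 36
  channels at 36 (size 7, align 1) → ends 43
  tail pad 1 to reach multiple of 4
  total 44 bytes, alignment 4
48 − 44 = 4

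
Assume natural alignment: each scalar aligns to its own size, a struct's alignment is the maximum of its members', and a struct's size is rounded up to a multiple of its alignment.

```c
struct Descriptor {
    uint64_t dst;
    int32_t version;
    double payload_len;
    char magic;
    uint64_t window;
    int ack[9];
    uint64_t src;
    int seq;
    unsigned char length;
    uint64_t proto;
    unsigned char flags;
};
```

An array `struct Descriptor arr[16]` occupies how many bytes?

1792

0..8  dst  (8B, 8-aligned)
8..12  version  (4B, 4-aligned)
12..16  -- padding (4B)
16..24  payload_len  (8B, 8-aligned)
24..25  magic  (1B, 1-aligned)
25..32  -- padding (7B)
32..40  window  (8B, 8-aligned)
40..76  ack  (36B, 4-aligned)
76..80  -- padding (4B)
80..88  src  (8B, 8-aligned)
88..92  seq  (4B, 4-aligned)
92..93  length  (1B, 1-aligned)
93..96  -- padding (3B)
96..104  proto  (8B, 8-aligned)
104..105  flags  (1B, 1-aligned)
105..112  -- tail padding (7B)
sizeof = 112, alignof = 8
array of 16: 16 × 112 = 1792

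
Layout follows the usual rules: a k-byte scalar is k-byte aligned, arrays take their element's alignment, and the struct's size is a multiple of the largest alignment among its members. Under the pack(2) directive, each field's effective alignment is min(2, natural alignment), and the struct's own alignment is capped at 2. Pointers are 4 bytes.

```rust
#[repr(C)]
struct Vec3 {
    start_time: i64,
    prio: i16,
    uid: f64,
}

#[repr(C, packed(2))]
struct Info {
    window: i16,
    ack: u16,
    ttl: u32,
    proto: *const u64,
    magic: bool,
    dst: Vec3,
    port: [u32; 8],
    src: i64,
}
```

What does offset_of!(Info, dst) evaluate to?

14

Vec3: start_time at 0 (size 8, align 8) → ends 8; prio at 8 (size 2, align 2) → ends 10; pad 6 to align 8 for uid; uid at 16 (size 8, align 8) → ends 24; total 24 bytes, alignment 8
window at 0 (size 2, align 2) → ends 2
ack at 2 (size 2, align 2) → ends 4
ttl at 4 (size 4, align 2) → ends 8
proto at 8 (size 4, align 2) → ends 12
magic at 12 (size 1, align 1) → ends 13
pad 1 to align 2 for dst
dst at 14 (size 24, align 2) → ends 38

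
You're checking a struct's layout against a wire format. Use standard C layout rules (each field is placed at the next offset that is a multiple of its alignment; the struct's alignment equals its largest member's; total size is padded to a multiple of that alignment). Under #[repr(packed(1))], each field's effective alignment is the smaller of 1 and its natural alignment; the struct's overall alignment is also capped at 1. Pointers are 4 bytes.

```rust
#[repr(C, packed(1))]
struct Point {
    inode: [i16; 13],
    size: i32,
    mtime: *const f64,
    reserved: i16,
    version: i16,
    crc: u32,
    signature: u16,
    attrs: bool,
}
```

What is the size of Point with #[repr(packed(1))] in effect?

45

inode at 0 (size 26, align 1) → ends 26
size at 26 (size 4, align 1) → ends 30
mtime at 30 (size 4, align 1) → ends 34
reserved at 34 (size 2, align 1) → ends 36
version at 36 (size 2, align 1) → ends 38
crc at 38 (size 4, align 1) → ends 42
signature at 42 (size 2, align 1) → ends 44
attrs at 44 (size 1, align 1) → ends 45
total 45 bytes, alignment 1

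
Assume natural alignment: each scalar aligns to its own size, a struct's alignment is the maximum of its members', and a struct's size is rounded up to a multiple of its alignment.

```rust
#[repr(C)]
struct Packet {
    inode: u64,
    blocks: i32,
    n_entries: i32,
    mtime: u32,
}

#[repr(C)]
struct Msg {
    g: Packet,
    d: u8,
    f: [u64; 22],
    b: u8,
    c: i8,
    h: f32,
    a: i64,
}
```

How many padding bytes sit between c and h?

Packet: inode at 0 (size 8, align 8) → ends 8; blocks at 8 (size 4, align 4) → ends 12; n_entries at 12 (size 4, align 4) → ends 16; mtime at 16 (size 4, align 4) → ends 20; tail pad 4 to reach multiple of 8; total 24 bytes, alignment 8
g at 0 (size 24, align 8) → ends 24
d at 24 (size 1, align 1) → ends 25
pad 7 to align 8 for f
f at 32 (size 176, align 8) → ends 208
b at 208 (size 1, align 1) → ends 209
c at 209 (size 1, align 1) → ends 210
pad 2 to align 4 for h
h at 212 (size 4, align 4) → ends 216

2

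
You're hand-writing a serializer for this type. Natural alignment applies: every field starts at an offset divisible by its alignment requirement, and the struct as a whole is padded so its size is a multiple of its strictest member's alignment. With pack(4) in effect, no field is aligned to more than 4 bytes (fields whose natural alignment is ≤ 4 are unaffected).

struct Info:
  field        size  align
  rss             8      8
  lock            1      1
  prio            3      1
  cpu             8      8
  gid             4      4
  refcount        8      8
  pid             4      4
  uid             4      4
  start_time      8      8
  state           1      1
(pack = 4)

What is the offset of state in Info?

rss at 0 (size 8, align 4) → ends 8
lock at 8 (size 1, align 1) → ends 9
prio at 9 (size 3, align 1) → ends 12
cpu at 12 (size 8, align 4) → ends 20
gid at 20 (size 4, align 4) → ends 24
refcount at 24 (size 8, align 4) → ends 32
pid at 32 (size 4, align 4) → ends 36
uid at 36 (size 4, align 4) → ends 40
start_time at 40 (size 8, align 4) → ends 48
state at 48 (size 1, align 1) → ends 49

48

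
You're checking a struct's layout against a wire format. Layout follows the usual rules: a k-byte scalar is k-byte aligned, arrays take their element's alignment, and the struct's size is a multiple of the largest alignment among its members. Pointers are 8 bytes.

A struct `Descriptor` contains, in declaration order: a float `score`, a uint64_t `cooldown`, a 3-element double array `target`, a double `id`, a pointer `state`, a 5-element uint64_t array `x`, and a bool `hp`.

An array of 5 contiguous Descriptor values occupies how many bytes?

@0: score [4B, align 4] → 4
+4 pad (align 8)
@8: cooldown [8B, align 8] → 16
@16: target [24B, align 8] → 40
@40: id [8B, align 8] → 48
@48: state [8B, align 8] → 56
@56: x [40B, align 8] → 96
@96: hp [1B, align 1] → 97
+7 tail pad (align 8)
size 104, align 8
array of 5: 5 × 104 = 520

520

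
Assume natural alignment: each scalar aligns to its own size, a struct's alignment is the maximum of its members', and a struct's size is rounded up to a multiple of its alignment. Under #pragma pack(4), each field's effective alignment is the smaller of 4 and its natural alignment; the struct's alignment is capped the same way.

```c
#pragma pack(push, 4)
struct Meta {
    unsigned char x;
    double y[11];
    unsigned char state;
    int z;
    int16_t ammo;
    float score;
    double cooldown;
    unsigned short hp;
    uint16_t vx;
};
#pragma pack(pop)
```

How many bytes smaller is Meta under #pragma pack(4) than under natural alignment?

8

natural layout:
  @0: x [1B, align 1] → 1
  +7 pad (align 8)
  @8: y [88B, align 8] → 96
  @96: state [1B, align 1] → 97
  +3 pad (align 4)
  @100: z [4B, align 4] → 104
  @104: ammo [2B, align 2] → 106
  +2 pad (align 4)
  @108: score [4B, align 4] → 112
  @112: cooldown [8B, align 8] → 120
  @120: hp [2B, align 2] → 122
  @122: vx [2B, align 2] → 124
  +4 tail pad (align 8)
  size 128, align 8
packed(4) layout:
  @0: x [1B, align 1] → 1
  +3 pad (align 4)
  @4: y [88B, align 4] → 92
  @92: state [1B, align 1] → 93
  +3 pad (align 4)
  @96: z [4B, align 4] → 100
  @100: ammo [2B, align 2] → 102
  +2 pad (align 4)
  @104: score [4B, align 4] → 108
  @108: cooldown [8B, align 4] → 116
  @116: hp [2B, align 2] → 118
  @118: vx [2B, align 2] → 120
  size 120, align 4
128 − 120 = 8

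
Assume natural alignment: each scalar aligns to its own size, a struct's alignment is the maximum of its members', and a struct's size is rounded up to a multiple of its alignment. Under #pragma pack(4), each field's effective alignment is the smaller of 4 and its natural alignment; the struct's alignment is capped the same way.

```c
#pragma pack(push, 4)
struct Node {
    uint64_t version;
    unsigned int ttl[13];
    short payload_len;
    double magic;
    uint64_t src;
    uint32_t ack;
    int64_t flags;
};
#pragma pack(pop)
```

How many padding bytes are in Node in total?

version at 0 (size 8, align 4) → ends 8
ttl at 8 (size 52, align 4) → ends 60
payload_len at 60 (size 2, align 2) → ends 62
pad 2 to align 4 for magic
magic at 64 (size 8, align 4) → ends 72
src at 72 (size 8, align 4) → ends 80
ack at 80 (size 4, align 4) → ends 84
flags at 84 (size 8, align 4) → ends 92
total 92 bytes, alignment 4
data bytes 90, size 92 → padding 2

2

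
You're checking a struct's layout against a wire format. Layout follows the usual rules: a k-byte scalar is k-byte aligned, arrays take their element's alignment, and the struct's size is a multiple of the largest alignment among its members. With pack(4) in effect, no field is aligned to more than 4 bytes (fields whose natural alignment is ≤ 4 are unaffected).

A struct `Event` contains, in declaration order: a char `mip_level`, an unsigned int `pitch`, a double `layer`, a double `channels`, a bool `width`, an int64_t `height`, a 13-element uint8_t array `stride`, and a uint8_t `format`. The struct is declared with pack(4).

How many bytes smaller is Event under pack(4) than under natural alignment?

4

natural layout:
  0..1  mip_level  (1B, 1-aligned)
  1..4  -- padding (3B)
  4..8  pitch  (4B, 4-aligned)
  8..16  layer  (8B, 8-aligned)
  16..24  channels  (8B, 8-aligned)
  24..25  width  (1B, 1-aligned)
  25..32  -- padding (7B)
  32..40  height  (8B, 8-aligned)
  40..53  stride  (13B, 1-aligned)
  53..54  format  (1B, 1-aligned)
  54..56  -- tail padding (2B)
  sizeof = 56, alignof = 8
packed(4) layout:
  0..1  mip_level  (1B, 1-aligned)
  1..4  -- padding (3B)
  4..8  pitch  (4B, 4-aligned)
  8..16  layer  (8B, 4-aligned)
  16..24  channels  (8B, 4-aligned)
  24..25  width  (1B, 1-aligned)
  25..28  -- padding (3B)
  28..36  height  (8B, 4-aligned)
  36..49  stride  (13B, 1-aligned)
  49..50  format  (1B, 1-aligned)
  50..52  -- tail padding (2B)
  sizeof = 52, alignof = 4
56 − 52 = 4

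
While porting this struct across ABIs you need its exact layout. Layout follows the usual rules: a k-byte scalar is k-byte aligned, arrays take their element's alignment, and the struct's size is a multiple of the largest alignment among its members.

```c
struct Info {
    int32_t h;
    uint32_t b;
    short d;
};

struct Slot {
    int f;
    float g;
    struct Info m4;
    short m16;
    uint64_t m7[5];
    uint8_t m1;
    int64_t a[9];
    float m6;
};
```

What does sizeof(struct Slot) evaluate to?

Info: h at 0 (size 4, align 4) → ends 4; b at 4 (size 4, align 4) → ends 8; d at 8 (size 2, align 2) → ends 10; tail pad 2 to reach multiple of 4; total 12 bytes, alignment 4
f at 0 (size 4, align 4) → ends 4
g at 4 (size 4, align 4) → ends 8
m4 at 8 (size 12, align 4) → ends 20
m16 at 20 (size 2, align 2) → ends 22
pad 2 to align 8 for m7
m7 at 24 (size 40, align 8) → ends 64
m1 at 64 (size 1, align 1) → ends 65
pad 7 to align 8 for a
a at 72 (size 72, align 8) → ends 144
m6 at 144 (size 4, align 4) → ends 148
tail pad 4 to reach multiple of 8
total 152 bytes, alignment 8

152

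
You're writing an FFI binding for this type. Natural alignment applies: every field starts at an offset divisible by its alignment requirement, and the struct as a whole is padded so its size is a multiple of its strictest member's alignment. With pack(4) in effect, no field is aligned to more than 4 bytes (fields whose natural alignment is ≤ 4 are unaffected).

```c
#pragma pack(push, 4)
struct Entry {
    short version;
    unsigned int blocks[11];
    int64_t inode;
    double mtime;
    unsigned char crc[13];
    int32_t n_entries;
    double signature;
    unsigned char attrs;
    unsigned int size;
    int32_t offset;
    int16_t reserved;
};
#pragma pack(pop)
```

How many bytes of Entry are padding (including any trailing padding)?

0..2  version  (2B, 2-aligned)
2..4  -- padding (2B)
4..48  blocks  (44B, 4-aligned)
48..56  inode  (8B, 4-aligned)
56..64  mtime  (8B, 4-aligned)
64..77  crc  (13B, 1-aligned)
77..80  -- padding (3B)
80..84  n_entries  (4B, 4-aligned)
84..92  signature  (8B, 4-aligned)
92..93  attrs  (1B, 1-aligned)
93..96  -- padding (3B)
96..100  size  (4B, 4-aligned)
100..104  offset  (4B, 4-aligned)
104..106  reserved  (2B, 2-aligned)
106..108  -- tail padding (2B)
sizeof = 108, alignof = 4
data bytes 98, size 108 → padding 10

10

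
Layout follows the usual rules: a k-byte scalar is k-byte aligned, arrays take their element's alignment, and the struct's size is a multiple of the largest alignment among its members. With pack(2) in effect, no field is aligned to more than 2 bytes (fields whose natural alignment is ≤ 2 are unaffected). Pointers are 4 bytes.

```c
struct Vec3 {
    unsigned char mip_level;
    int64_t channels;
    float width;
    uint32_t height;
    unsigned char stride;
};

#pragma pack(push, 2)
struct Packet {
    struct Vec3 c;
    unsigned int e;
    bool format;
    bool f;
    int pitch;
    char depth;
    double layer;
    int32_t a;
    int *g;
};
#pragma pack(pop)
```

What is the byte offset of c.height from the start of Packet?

Vec3: 0..1  mip_level  (1B, 1-aligned); 1..8  -- padding (7B); 8..16  channels  (8B, 8-aligned); 16..20  width  (4B, 4-aligned); 20..24  height  (4B, 4-aligned); 24..25  stride  (1B, 1-aligned); 25..32  -- tail padding (7B); sizeof = 32, alignof = 8
0..32  c  (32B, 2-aligned)
within Vec3: height at 20
0 + 20 = 20

20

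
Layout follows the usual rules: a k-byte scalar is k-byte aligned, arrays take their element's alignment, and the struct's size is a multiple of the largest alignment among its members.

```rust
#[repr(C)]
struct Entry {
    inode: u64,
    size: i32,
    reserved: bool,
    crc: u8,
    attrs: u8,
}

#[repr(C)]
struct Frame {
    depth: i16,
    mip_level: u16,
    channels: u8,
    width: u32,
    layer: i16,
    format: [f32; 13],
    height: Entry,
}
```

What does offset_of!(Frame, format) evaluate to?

16

Entry: @0: inode [8B, align 8] → 8; @8: size [4B, align 4] → 12; @12: reserved [1B, align 1] → 13; @13: crc [1B, align 1] → 14; @14: attrs [1B, align 1] → 15; +1 tail pad (align 8); size 16, align 8
@0: depth [2B, align 2] → 2
@2: mip_level [2B, align 2] → 4
@4: channels [1B, align 1] → 5
+3 pad (align 4)
@8: width [4B, align 4] → 12
@12: layer [2B, align 2] → 14
+2 pad (align 4)
@16: format [52B, align 4] → 68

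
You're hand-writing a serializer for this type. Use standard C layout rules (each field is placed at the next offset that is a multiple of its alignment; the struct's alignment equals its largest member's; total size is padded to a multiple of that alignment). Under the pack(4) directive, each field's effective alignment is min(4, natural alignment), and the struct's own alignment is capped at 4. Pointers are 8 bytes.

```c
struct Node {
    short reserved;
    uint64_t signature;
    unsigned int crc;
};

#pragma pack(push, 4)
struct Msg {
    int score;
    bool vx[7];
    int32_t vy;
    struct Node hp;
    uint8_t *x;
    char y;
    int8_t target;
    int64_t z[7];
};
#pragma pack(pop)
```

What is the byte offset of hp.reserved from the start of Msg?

Node: reserved at 0 (size 2, align 2) → ends 2; pad 6 to align 8 for signature; signature at 8 (size 8, align 8) → ends 16; crc at 16 (size 4, align 4) → ends 20; tail pad 4 to reach multiple of 8; total 24 bytes, alignment 8
score at 0 (size 4, align 4) → ends 4
vx at 4 (size 7, align 1) → ends 11
pad 1 to align 4 for vy
vy at 12 (size 4, align 4) → ends 16
hp at 16 (size 24, align 4) → ends 40
within Node: reserved at 0
16 + 0 = 16

16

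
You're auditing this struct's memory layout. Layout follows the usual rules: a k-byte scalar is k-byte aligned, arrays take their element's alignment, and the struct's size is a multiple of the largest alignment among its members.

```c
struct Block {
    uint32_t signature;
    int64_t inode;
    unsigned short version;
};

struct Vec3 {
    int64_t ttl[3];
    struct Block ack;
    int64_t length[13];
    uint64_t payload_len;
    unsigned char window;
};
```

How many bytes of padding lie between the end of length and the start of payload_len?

0

Block: signature at 0 (size 4, align 4) → ends 4; pad 4 to align 8 for inode; inode at 8 (size 8, align 8) → ends 16; version at 16 (size 2, align 2) → ends 18; tail pad 6 to reach multiple of 8; total 24 bytes, alignment 8
ttl at 0 (size 24, align 8) → ends 24
ack at 24 (size 24, align 8) → ends 48
length at 48 (size 104, align 8) → ends 152
payload_len at 152 (size 8, align 8) → ends 160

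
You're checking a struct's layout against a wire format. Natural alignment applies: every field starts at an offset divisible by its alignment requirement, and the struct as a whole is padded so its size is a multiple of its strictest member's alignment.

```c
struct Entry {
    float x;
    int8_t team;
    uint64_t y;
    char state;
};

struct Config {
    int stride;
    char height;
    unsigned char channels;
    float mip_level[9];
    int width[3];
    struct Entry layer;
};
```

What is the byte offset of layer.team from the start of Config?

Entry: 0..4  x  (4B, 4-aligned); 4..5  team  (1B, 1-aligned); 5..8  -- padding (3B); 8..16  y  (8B, 8-aligned); 16..17  state  (1B, 1-aligned); 17..24  -- tail padding (7B); sizeof = 24, alignof = 8
0..4  stride  (4B, 4-aligned)
4..5  height  (1B, 1-aligned)
5..6  channels  (1B, 1-aligned)
6..8  -- padding (2B)
8..44  mip_level  (36B, 4-aligned)
44..56  width  (12B, 4-aligned)
56..80  layer  (24B, 8-aligned)
within Entry: team at 4
56 + 4 = 60

60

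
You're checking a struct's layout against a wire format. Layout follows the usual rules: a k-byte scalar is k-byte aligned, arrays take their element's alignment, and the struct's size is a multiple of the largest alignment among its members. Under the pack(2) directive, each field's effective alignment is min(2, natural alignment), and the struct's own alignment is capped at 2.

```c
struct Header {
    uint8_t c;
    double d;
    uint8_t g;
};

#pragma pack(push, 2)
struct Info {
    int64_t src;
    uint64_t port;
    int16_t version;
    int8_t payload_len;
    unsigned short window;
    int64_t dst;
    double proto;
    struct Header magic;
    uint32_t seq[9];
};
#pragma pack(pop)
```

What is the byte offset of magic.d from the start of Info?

Header: c at 0 (size 1, align 1) → ends 1; pad 7 to align 8 for d; d at 8 (size 8, align 8) → ends 16; g at 16 (size 1, align 1) → ends 17; tail pad 7 to reach multiple of 8; total 24 bytes, alignment 8
src at 0 (size 8, align 2) → ends 8
port at 8 (size 8, align 2) → ends 16
version at 16 (size 2, align 2) → ends 18
payload_len at 18 (size 1, align 1) → ends 19
pad 1 to align 2 for window
window at 20 (size 2, align 2) → ends 22
dst at 22 (size 8, align 2) → ends 30
proto at 30 (size 8, align 2) → ends 38
magic at 38 (size 24, align 2) → ends 62
within Header: d at 8
38 + 8 = 46

46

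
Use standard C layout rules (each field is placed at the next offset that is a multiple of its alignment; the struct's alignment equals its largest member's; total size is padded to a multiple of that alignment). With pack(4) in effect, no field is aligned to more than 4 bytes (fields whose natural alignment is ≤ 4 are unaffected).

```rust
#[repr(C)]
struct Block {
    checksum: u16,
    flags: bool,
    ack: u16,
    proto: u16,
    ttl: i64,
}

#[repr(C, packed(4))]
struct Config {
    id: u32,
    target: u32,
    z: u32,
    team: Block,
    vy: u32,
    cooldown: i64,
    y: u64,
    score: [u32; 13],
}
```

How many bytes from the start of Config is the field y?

Block: @0: checksum [2B, align 2] → 2; @2: flags [1B, align 1] → 3; +1 pad (align 2); @4: ack [2B, align 2] → 6; @6: proto [2B, align 2] → 8; @8: ttl [8B, align 8] → 16; size 16, align 8
@0: id [4B, align 4] → 4
@4: target [4B, align 4] → 8
@8: z [4B, align 4] → 12
@12: team [16B, align 4] → 28
@28: vy [4B, align 4] → 32
@32: cooldown [8B, align 4] → 40
@40: y [8B, align 4] → 48

40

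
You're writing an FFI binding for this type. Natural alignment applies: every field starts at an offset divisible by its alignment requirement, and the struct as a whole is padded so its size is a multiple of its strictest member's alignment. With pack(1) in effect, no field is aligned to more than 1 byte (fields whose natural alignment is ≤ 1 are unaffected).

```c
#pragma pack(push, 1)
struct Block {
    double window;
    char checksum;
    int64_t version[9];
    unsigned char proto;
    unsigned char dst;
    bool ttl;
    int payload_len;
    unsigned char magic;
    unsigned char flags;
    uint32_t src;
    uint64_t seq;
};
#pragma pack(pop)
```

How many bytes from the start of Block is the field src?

window at 0 (size 8, align 1) → ends 8
checksum at 8 (size 1, align 1) → ends 9
version at 9 (size 72, align 1) → ends 81
proto at 81 (size 1, align 1) → ends 82
dst at 82 (size 1, align 1) → ends 83
ttl at 83 (size 1, align 1) → ends 84
payload_len at 84 (size 4, align 1) → ends 88
magic at 88 (size 1, align 1) → ends 89
flags at 89 (size 1, align 1) → ends 90
src at 90 (size 4, align 1) → ends 94

90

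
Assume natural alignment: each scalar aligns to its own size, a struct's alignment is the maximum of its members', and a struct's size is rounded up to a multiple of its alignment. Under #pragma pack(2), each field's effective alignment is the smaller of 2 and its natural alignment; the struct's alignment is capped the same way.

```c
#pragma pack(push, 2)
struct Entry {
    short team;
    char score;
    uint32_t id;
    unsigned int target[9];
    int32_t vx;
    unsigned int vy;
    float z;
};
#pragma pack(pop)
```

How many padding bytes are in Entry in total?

1

@0: team [2B, align 2] → 2
@2: score [1B, align 1] → 3
+1 pad (align 2)
@4: id [4B, align 2] → 8
@8: target [36B, align 2] → 44
@44: vx [4B, align 2] → 48
@48: vy [4B, align 2] → 52
@52: z [4B, align 2] → 56
size 56, align 2
data bytes 55, size 56 → padding 1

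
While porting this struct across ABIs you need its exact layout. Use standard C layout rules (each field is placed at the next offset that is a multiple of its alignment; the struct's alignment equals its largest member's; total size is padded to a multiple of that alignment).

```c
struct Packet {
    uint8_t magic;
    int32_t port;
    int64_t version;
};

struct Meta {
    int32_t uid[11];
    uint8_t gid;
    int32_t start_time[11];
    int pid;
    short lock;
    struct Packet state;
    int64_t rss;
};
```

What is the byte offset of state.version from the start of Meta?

Packet: magic at 0 (size 1, align 1) → ends 1; pad 3 to align 4 for port; port at 4 (size 4, align 4) → ends 8; version at 8 (size 8, align 8) → ends 16; total 16 bytes, alignment 8
uid at 0 (size 44, align 4) → ends 44
gid at 44 (size 1, align 1) → ends 45
pad 3 to align 4 for start_time
start_time at 48 (size 44, align 4) → ends 92
pid at 92 (size 4, align 4) → ends 96
lock at 96 (size 2, align 2) → ends 98
pad 6 to align 8 for state
state at 104 (size 16, align 8) → ends 120
within Packet: version at 8
104 + 8 = 112

112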